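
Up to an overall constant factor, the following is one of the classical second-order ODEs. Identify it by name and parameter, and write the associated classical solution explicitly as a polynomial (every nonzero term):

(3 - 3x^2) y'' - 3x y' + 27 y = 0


All three coefficients share the factor 3; dividing through by 3 gives  (1 - x^2) y'' - x y' + 9 y = 0.
This matches the Chebyshev equation (1 - x^2) y'' - x y' + n^2 y = 0 (note the -x y' term, not -2x y') with n^2 = 9, so n = 3; the polynomial solution is T_3(x).
With y = sum_k a_k x^k, matching x^k gives (k+2)(k+1) a_{k+2} = (k^2 - n^2) a_k = (k - 3)(k + 3) a_k. The right side vanishes at k = 3, so the series with the parity of 3 terminates at degree 3.
Standard normalization: leading coefficient of T_n is 2^(n-1), so a_3 = 2^2 = 4. Work downward with a_k = (k+1)(k+2) a_{k+2} / ((k - 3)(k + 3)):
  a_1 = (2)(3)(4) / ((1 - 3)(1 + 3)) = 24/(-8) = -3
Hence T_3(x) = 4 x^3 - 3 x.

T_3(x); series = 4 x^3 - 3 x


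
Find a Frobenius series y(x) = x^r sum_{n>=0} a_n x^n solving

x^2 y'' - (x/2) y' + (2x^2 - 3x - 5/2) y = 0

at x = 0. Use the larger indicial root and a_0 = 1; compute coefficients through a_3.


Write in Frobenius form y'' + (p(x)/x) y' + (q(x)/x^2) y = 0:
  p(x) = -1/2,  q(x) = 2x^2 - 3x - 5/2.
Indicial equation: r(r-1) + (-1/2) r + (-5/2) = 0 -> roots r_1 = 5/2, r_2 = -1.
Take r = r_1 = 5/2. Let y(x) = x^r sum_{n>=0} a_n x^n with a_0 = 1.
Substitute y = x^r sum a_n x^n and match x^{r+n}. The recurrence is
  D(n) a_n - 3 a_{n-1} + 2 a_{n-2} = 0,  where D(n) = (r+n)(r+n-1) + (-1/2)(r+n) + (-5/2).
  a_n = [3 a_{n-1} - 2 a_{n-2}] / D(n).
Since the indicial polynomial factors as (r - r_1)(r - r_2), D(n) = (r_1 + n - r_1)(r_1 + n - r_2) = n(n + 7/2).
Evaluating step by step (a_0 = 1):
  n = 1: D(1) = 1(1 + 7/2) = 9/2; numerator = 3(1) = 3; a_1 = (3)/(9/2) = 2/3
  n = 2: D(2) = 2(2 + 7/2) = 11; numerator = 3(2/3) - 2(1) = 0; a_2 = (0)/(11) = 0
  n = 3: D(3) = 3(3 + 7/2) = 39/2; numerator = 3(0) - 2(2/3) = -4/3; a_3 = (-4/3)/(39/2) = -8/117

r = 5/2; a_0 = 1; a_1 = 2/3; a_2 = 0; a_3 = -8/117


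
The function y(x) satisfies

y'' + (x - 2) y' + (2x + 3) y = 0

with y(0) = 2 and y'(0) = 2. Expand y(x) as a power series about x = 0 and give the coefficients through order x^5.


Ansatz: y(x) = sum_{n>=0} a_n x^n, so y'(x) = sum_{n>=1} n a_n x^(n-1) and y''(x) = sum_{n>=2} n(n-1) a_n x^(n-2).
Substitute into P(x) y'' + Q(x) y' + R(x) y = 0 with P(x) = 1, Q(x) = x - 2, R(x) = 2x + 3, and match powers of x.
Initial conditions: a_0 = 2, a_1 = 2.
Setting the coefficient of each power of x to zero and solving order by order (substituting the coefficients already found):
  x^0: 2 a_2 - 2 a_1 + 3 a_0 = 0  ->  2 a_2 = 2 a_1 - 3 a_0 = -2  ->  a_2 = -1
  x^1: 6 a_3 - 4 a_2 + 4 a_1 + 2 a_0 = 0  ->  6 a_3 = 4 a_2 - 4 a_1 - 2 a_0 = -16  ->  a_3 = -8/3
  x^2: 12 a_4 - 6 a_3 + 5 a_2 + 2 a_1 = 0  ->  12 a_4 = 6 a_3 - 5 a_2 - 2 a_1 = -15  ->  a_4 = -5/4
  x^3: 20 a_5 - 8 a_4 + 6 a_3 + 2 a_2 = 0  ->  20 a_5 = 8 a_4 - 6 a_3 - 2 a_2 = 8  ->  a_5 = 2/5
Truncated series: y(x) = 2 + 2 x - x^2 - (8/3) x^3 - (5/4) x^4 + (2/5) x^5 + O(x^6).

a_0 = 2; a_1 = 2; a_2 = -1; a_3 = -8/3; a_4 = -5/4; a_5 = 2/5


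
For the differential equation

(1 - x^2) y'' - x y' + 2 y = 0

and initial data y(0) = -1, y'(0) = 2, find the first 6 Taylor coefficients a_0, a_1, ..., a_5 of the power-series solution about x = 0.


Ansatz: y(x) = sum_{n>=0} a_n x^n, so y'(x) = sum_{n>=1} n a_n x^(n-1) and y''(x) = sum_{n>=2} n(n-1) a_n x^(n-2).
Substitute into P(x) y'' + Q(x) y' + R(x) y = 0 with P(x) = 1 - x^2, Q(x) = -x, R(x) = 2, and match powers of x.
Initial conditions: a_0 = -1, a_1 = 2.
Setting the coefficient of each power of x to zero and solving order by order (substituting the coefficients already found):
  x^0: 2 a_2 + 2 a_0 = 0  ->  2 a_2 = -2 a_0 = 2  ->  a_2 = 1
  x^1: 6 a_3 + a_1 = 0  ->  6 a_3 = -a_1 = -2  ->  a_3 = -1/3
  x^2: 12 a_4 - 2 a_2 = 0  ->  12 a_4 = 2 a_2 = 2  ->  a_4 = 1/6
  x^3: 20 a_5 - 7 a_3 = 0  ->  20 a_5 = 7 a_3 = -7/3  ->  a_5 = -7/60
Truncated series: y(x) = -1 + 2 x + x^2 - (1/3) x^3 + (1/6) x^4 - (7/60) x^5 + O(x^6).

a_0 = -1; a_1 = 2; a_2 = 1; a_3 = -1/3; a_4 = 1/6; a_5 = -7/60


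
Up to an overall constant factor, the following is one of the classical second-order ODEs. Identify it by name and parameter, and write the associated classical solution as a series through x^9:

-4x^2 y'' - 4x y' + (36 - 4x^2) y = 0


All three coefficients share the factor -4; dividing through by -4 gives  x^2 y'' + x y' + (x^2 - 9) y = 0.
This matches the Bessel equation x^2 y'' + x y' + (x^2 - nu^2) y = 0 with nu^2 = 9, so nu = 3; the solution bounded at x = 0 is J_3(x).
Frobenius at x = 0: indicial roots ±nu; for r = nu the recurrence k(k + 2nu) c_k = -c_{k-2} gives the standard series J_nu(x) = sum_{k>=0} (-1)^k / (k! (k+nu)!) (x/2)^(2k+nu). Evaluate the first 4 terms:
  k = 0: (-1)^0 / (0! * 3! * 2^3) x^3 = 1/(1*6*8) x^3 = (1/48) x^3
  k = 1: (-1)^1 / (1! * 4! * 2^5) x^5 = -1/(1*24*32) x^5 = (-1/768) x^5
  k = 2: (-1)^2 / (2! * 5! * 2^7) x^7 = 1/(2*120*128) x^7 = (1/30720) x^7
  k = 3: (-1)^3 / (3! * 6! * 2^9) x^9 = -1/(6*720*512) x^9 = (-1/2211840) x^9
Hence J_3(x) = -x^9/2211840 + x^7/30720 - x^5/768 + x^3/48 + ....

J_3(x); series = -x^9/2211840 + x^7/30720 - x^5/768 + x^3/48


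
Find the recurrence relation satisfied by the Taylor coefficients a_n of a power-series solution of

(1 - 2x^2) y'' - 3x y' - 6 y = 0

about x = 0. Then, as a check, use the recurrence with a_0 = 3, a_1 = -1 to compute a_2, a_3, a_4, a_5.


Substitute y = sum_n a_n x^n.
(1 - 2 x^2) y'' contributes (n+2)(n+1) a_{n+2} - 2 n(n-1) a_n at x^n.
-3 x y'(x) contributes -3 n a_n at x^n.
-6 y(x) contributes -6 a_n at x^n.
Matching x^n: (n+2)(n+1) a_{n+2} + (-2 n(n-1) - 3 n - 6) a_n = 0.
Thus a_{n+2} = (2 n(n-1) + 3 n + 6) / ((n+1)(n+2)) * a_n.

Check with a_0 = 3, a_1 = -1 (apply the recurrence for n = 0, 1, 2, 3): a_0 = 3, a_1 = -1, a_2 = 9, a_3 = -3/2, a_4 = 12, a_5 = -81/40.

a_(n+2) = (2 n(n-1) + 3 n + 6) / ((n+1)(n+2)) * a_n; check: a_0 = 3, a_1 = -1, a_2 = 9, a_3 = -3/2, a_4 = 12, a_5 = -81/40


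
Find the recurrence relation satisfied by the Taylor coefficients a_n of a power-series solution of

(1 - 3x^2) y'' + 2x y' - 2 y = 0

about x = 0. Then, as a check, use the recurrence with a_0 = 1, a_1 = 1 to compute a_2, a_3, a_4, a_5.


Substitute y = sum_n a_n x^n.
(1 - 3 x^2) y'' contributes (n+2)(n+1) a_{n+2} - 3 n(n-1) a_n at x^n.
2 x y'(x) contributes 2 n a_n at x^n.
-2 y(x) contributes -2 a_n at x^n.
Matching x^n: (n+2)(n+1) a_{n+2} + (-3 n(n-1) + 2 n - 2) a_n = 0.
Thus a_{n+2} = (3 n(n-1) - 2 n + 2) / ((n+1)(n+2)) * a_n.

Check with a_0 = 1, a_1 = 1 (apply the recurrence for n = 0, 1, 2, 3): a_0 = 1, a_1 = 1, a_2 = 1, a_3 = 0, a_4 = 1/3, a_5 = 0.

a_(n+2) = (3 n(n-1) - 2 n + 2) / ((n+1)(n+2)) * a_n; check: a_0 = 1, a_1 = 1, a_2 = 1, a_3 = 0, a_4 = 1/3, a_5 = 0


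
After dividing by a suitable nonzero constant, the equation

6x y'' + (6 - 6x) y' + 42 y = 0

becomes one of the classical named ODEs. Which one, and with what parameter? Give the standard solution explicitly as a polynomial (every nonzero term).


All three coefficients share the factor 6; dividing through by 6 gives  x y'' + (1 - x) y' + 7 y = 0.
This matches the Laguerre equation x y'' + (1 - x) y' + n y = 0 with n = 7; the polynomial solution is L_7(x).
With y = sum_k a_k x^k, matching x^k gives (k+1)k a_{k+1} + (k+1) a_{k+1} - k a_k + n a_k = 0, i.e. (k+1)^2 a_{k+1} = (k - n) a_k = (k - 7) a_k. The right side vanishes at k = 7, so the series terminates at degree 7.
Standard normalization L_n(0) = 1 gives a_0 = 1. Work upward with a_{k+1} = (k - 7) a_k / (k+1)^2:
  a_1 = (0 - 7)(1) / 1^2 = -7/1 = -7
  a_2 = (1 - 7)(-7) / 2^2 = 42/4 = 21/2
  a_3 = (2 - 7)(21/2) / 3^2 = (-105/2)/9 = -35/6
  a_4 = (3 - 7)(-35/6) / 4^2 = (70/3)/16 = 35/24
  a_5 = (4 - 7)(35/24) / 5^2 = (-35/8)/25 = -7/40
  a_6 = (5 - 7)(-7/40) / 6^2 = (7/20)/36 = 7/720
  a_7 = (6 - 7)(7/720) / 7^2 = (-7/720)/49 = -1/5040
Hence L_7(x) = -x^7/5040 + 7 x^6/720 - 7 x^5/40 + 35 x^4/24 - 35 x^3/6 + 21 x^2/2 - 7 x + 1.

L_7(x); series = -x^7/5040 + 7 x^6/720 - 7 x^5/40 + 35 x^4/24 - 35 x^3/6 + 21 x^2/2 - 7 x + 1


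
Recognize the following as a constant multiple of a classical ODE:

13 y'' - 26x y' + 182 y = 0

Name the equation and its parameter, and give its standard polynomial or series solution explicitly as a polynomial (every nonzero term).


All three coefficients share the factor 13; dividing through by 13 gives  y'' - 2x y' + 14 y = 0.
This matches the Hermite equation y'' - 2x y' + 2n y = 0 with 2n = 14, so n = 7; the polynomial solution is H_7(x).
With y = sum_k a_k x^k, matching x^k gives (k+2)(k+1) a_{k+2} = 2(k - n) a_k = 2(k - 7) a_k. The right side vanishes at k = 7, so the series with the parity of 7 terminates at degree 7.
Standard normalization: leading coefficient of H_n is 2^n, so a_7 = 2^7 = 128. Work downward with a_k = (k+1)(k+2) a_{k+2} / (2(k - n)):
  a_5 = (6)(7)(128) / (2(5 - 7)) = 5376/(-4) = -1344
  a_3 = (4)(5)(-1344) / (2(3 - 7)) = -26880/(-8) = 3360
  a_1 = (2)(3)(3360) / (2(1 - 7)) = 20160/(-12) = -1680
Hence H_7(x) = 128 x^7 - 1344 x^5 + 3360 x^3 - 1680 x.

H_7(x); series = 128 x^7 - 1344 x^5 + 3360 x^3 - 1680 x


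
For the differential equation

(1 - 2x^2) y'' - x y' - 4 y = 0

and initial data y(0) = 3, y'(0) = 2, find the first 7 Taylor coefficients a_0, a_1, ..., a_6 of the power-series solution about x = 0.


Ansatz: y(x) = sum_{n>=0} a_n x^n, so y'(x) = sum_{n>=1} n a_n x^(n-1) and y''(x) = sum_{n>=2} n(n-1) a_n x^(n-2).
Substitute into P(x) y'' + Q(x) y' + R(x) y = 0 with P(x) = 1 - 2x^2, Q(x) = -x, R(x) = -4, and match powers of x.
Initial conditions: a_0 = 3, a_1 = 2.
Setting the coefficient of each power of x to zero and solving order by order (substituting the coefficients already found):
  x^0: 2 a_2 - 4 a_0 = 0  ->  2 a_2 = 4 a_0 = 12  ->  a_2 = 6
  x^1: 6 a_3 - 5 a_1 = 0  ->  6 a_3 = 5 a_1 = 10  ->  a_3 = 5/3
  x^2: 12 a_4 - 10 a_2 = 0  ->  12 a_4 = 10 a_2 = 60  ->  a_4 = 5
  x^3: 20 a_5 - 19 a_3 = 0  ->  20 a_5 = 19 a_3 = 95/3  ->  a_5 = 19/12
  x^4: 30 a_6 - 32 a_4 = 0  ->  30 a_6 = 32 a_4 = 160  ->  a_6 = 16/3
Truncated series: y(x) = 3 + 2 x + 6 x^2 + (5/3) x^3 + 5 x^4 + (19/12) x^5 + (16/3) x^6 + O(x^7).

a_0 = 3; a_1 = 2; a_2 = 6; a_3 = 5/3; a_4 = 5; a_5 = 19/12; a_6 = 16/3


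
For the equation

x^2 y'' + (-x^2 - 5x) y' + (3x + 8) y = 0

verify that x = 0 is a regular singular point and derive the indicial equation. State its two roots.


Divide by x^2 to reach normal form y'' + P_1(x) y' + P_2(x) y = 0 with P_1(x) = -1 - 5/x and P_2(x) = 3/x + 8/x^2.
x = 0 is a singular point because the y'-coefficient -1 - 5/x has a pole at x = 0 and the y-coefficient 3/x + 8/x^2 has a pole at x = 0.
It is a regular singular point because x P_1(x) = p(x) = -x - 5 and x^2 P_2(x) = q(x) = 3x + 8 are polynomials, hence analytic at x = 0.
p(0) = -5,  q(0) = 8.
Indicial equation: r(r-1) + p(0) r + q(0) = 0, i.e. r^2 + (p(0) - 1) r + q(0) = 0, i.e. r^2 - 6 r + 8 = 0.
Discriminant: (-6)^2 - 4(8) = 4, so r = (6 ± 2)/2.
Solving: r_1 = 4, r_2 = 2.

indicial: r^2 - 6 r + 8 = 0; roots r_1 = 4, r_2 = 2


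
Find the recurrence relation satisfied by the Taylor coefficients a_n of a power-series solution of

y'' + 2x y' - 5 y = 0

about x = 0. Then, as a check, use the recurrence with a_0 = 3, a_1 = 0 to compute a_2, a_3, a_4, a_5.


Substitute y = sum_n a_n x^n.
y''(x) has coefficient (n+2)(n+1) a_{n+2} at x^n;
2 x y'(x) has coefficient 2 n a_n at x^n (shift);
-5 y(x) has coefficient -5 a_n at x^n.
Matching x^n: (n+2)(n+1) a_{n+2} + (2n - 5) a_n = 0.
Thus a_{n+2} = (-2n + 5) / ((n+1)(n+2)) * a_n.

Check with a_0 = 3, a_1 = 0 (apply the recurrence for n = 0, 1, 2, 3): a_0 = 3, a_1 = 0, a_2 = 15/2, a_3 = 0, a_4 = 5/8, a_5 = 0.

a_(n+2) = (-2n + 5) / ((n+1)(n+2)) * a_n; check: a_0 = 3, a_1 = 0, a_2 = 15/2, a_3 = 0, a_4 = 5/8, a_5 = 0


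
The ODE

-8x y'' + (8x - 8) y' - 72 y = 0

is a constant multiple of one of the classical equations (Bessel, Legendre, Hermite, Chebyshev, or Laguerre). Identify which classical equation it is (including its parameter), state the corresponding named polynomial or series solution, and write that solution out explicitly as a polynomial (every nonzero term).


All three coefficients share the factor -8; dividing through by -8 gives  x y'' + (1 - x) y' + 9 y = 0.
This matches the Laguerre equation x y'' + (1 - x) y' + n y = 0 with n = 9; the polynomial solution is L_9(x).
With y = sum_k a_k x^k, matching x^k gives (k+1)k a_{k+1} + (k+1) a_{k+1} - k a_k + n a_k = 0, i.e. (k+1)^2 a_{k+1} = (k - n) a_k = (k - 9) a_k. The right side vanishes at k = 9, so the series terminates at degree 9.
Standard normalization L_n(0) = 1 gives a_0 = 1. Work upward with a_{k+1} = (k - 9) a_k / (k+1)^2:
  a_1 = (0 - 9)(1) / 1^2 = -9/1 = -9
  a_2 = (1 - 9)(-9) / 2^2 = 72/4 = 18
  a_3 = (2 - 9)(18) / 3^2 = -126/9 = -14
  a_4 = (3 - 9)(-14) / 4^2 = 84/16 = 21/4
  a_5 = (4 - 9)(21/4) / 5^2 = (-105/4)/25 = -21/20
  a_6 = (5 - 9)(-21/20) / 6^2 = (21/5)/36 = 7/60
  a_7 = (6 - 9)(7/60) / 7^2 = (-7/20)/49 = -1/140
  a_8 = (7 - 9)(-1/140) / 8^2 = (1/70)/64 = 1/4480
  a_9 = (8 - 9)(1/4480) / 9^2 = (-1/4480)/81 = -1/362880
Hence L_9(x) = -x^9/362880 + x^8/4480 - x^7/140 + 7 x^6/60 - 21 x^5/20 + 21 x^4/4 - 14 x^3 + 18 x^2 - 9 x + 1.

L_9(x); series = -x^9/362880 + x^8/4480 - x^7/140 + 7 x^6/60 - 21 x^5/20 + 21 x^4/4 - 14 x^3 + 18 x^2 - 9 x + 1


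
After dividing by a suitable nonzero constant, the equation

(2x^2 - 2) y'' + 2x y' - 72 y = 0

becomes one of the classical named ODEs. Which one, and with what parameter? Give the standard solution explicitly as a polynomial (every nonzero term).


All three coefficients share the factor -2; dividing through by -2 gives  (1 - x^2) y'' - x y' + 36 y = 0.
This matches the Chebyshev equation (1 - x^2) y'' - x y' + n^2 y = 0 (note the -x y' term, not -2x y') with n^2 = 36, so n = 6; the polynomial solution is T_6(x).
With y = sum_k a_k x^k, matching x^k gives (k+2)(k+1) a_{k+2} = (k^2 - n^2) a_k = (k - 6)(k + 6) a_k. The right side vanishes at k = 6, so the series with the parity of 6 terminates at degree 6.
Standard normalization: leading coefficient of T_n is 2^(n-1), so a_6 = 2^5 = 32. Work downward with a_k = (k+1)(k+2) a_{k+2} / ((k - 6)(k + 6)):
  a_4 = (5)(6)(32) / ((4 - 6)(4 + 6)) = 960/(-20) = -48
  a_2 = (3)(4)(-48) / ((2 - 6)(2 + 6)) = -576/(-32) = 18
  a_0 = (1)(2)(18) / ((0 - 6)(0 + 6)) = 36/(-36) = -1
Hence T_6(x) = 32 x^6 - 48 x^4 + 18 x^2 - 1.

T_6(x); series = 32 x^6 - 48 x^4 + 18 x^2 - 1


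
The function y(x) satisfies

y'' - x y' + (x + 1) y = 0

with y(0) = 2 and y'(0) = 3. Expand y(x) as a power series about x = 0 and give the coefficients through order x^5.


Ansatz: y(x) = sum_{n>=0} a_n x^n, so y'(x) = sum_{n>=1} n a_n x^(n-1) and y''(x) = sum_{n>=2} n(n-1) a_n x^(n-2).
Substitute into P(x) y'' + Q(x) y' + R(x) y = 0 with P(x) = 1, Q(x) = -x, R(x) = x + 1, and match powers of x.
Initial conditions: a_0 = 2, a_1 = 3.
Setting the coefficient of each power of x to zero and solving order by order (substituting the coefficients already found):
  x^0: 2 a_2 + a_0 = 0  ->  2 a_2 = -a_0 = -2  ->  a_2 = -1
  x^1: 6 a_3 + a_0 = 0  ->  6 a_3 = -a_0 = -2  ->  a_3 = -1/3
  x^2: 12 a_4 - a_2 + a_1 = 0  ->  12 a_4 = a_2 - a_1 = -4  ->  a_4 = -1/3
  x^3: 20 a_5 - 2 a_3 + a_2 = 0  ->  20 a_5 = 2 a_3 - a_2 = 1/3  ->  a_5 = 1/60
Truncated series: y(x) = 2 + 3 x - x^2 - (1/3) x^3 - (1/3) x^4 + (1/60) x^5 + O(x^6).

a_0 = 2; a_1 = 3; a_2 = -1; a_3 = -1/3; a_4 = -1/3; a_5 = 1/60


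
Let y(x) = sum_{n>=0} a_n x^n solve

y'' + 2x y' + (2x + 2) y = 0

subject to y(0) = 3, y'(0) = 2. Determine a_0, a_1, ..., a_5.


Ansatz: y(x) = sum_{n>=0} a_n x^n, so y'(x) = sum_{n>=1} n a_n x^(n-1) and y''(x) = sum_{n>=2} n(n-1) a_n x^(n-2).
Substitute into P(x) y'' + Q(x) y' + R(x) y = 0 with P(x) = 1, Q(x) = 2x, R(x) = 2x + 2, and match powers of x.
Initial conditions: a_0 = 3, a_1 = 2.
Setting the coefficient of each power of x to zero and solving order by order (substituting the coefficients already found):
  x^0: 2 a_2 + 2 a_0 = 0  ->  2 a_2 = -2 a_0 = -6  ->  a_2 = -3
  x^1: 6 a_3 + 4 a_1 + 2 a_0 = 0  ->  6 a_3 = -4 a_1 - 2 a_0 = -14  ->  a_3 = -7/3
  x^2: 12 a_4 + 6 a_2 + 2 a_1 = 0  ->  12 a_4 = -6 a_2 - 2 a_1 = 14  ->  a_4 = 7/6
  x^3: 20 a_5 + 8 a_3 + 2 a_2 = 0  ->  20 a_5 = -8 a_3 - 2 a_2 = 74/3  ->  a_5 = 37/30
Truncated series: y(x) = 3 + 2 x - 3 x^2 - (7/3) x^3 + (7/6) x^4 + (37/30) x^5 + O(x^6).

a_0 = 3; a_1 = 2; a_2 = -3; a_3 = -7/3; a_4 = 7/6; a_5 = 37/30


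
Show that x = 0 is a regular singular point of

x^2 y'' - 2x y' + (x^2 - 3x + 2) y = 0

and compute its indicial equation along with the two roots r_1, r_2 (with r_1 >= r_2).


Divide by x^2 to reach normal form y'' + P_1(x) y' + P_2(x) y = 0 with P_1(x) = -2/x and P_2(x) = 1 - 3/x + 2/x^2.
x = 0 is a singular point because the y'-coefficient -2/x has a pole at x = 0 and the y-coefficient 1 - 3/x + 2/x^2 has a pole at x = 0.
It is a regular singular point because x P_1(x) = p(x) = -2 and x^2 P_2(x) = q(x) = x^2 - 3x + 2 are polynomials, hence analytic at x = 0.
p(0) = -2,  q(0) = 2.
Indicial equation: r(r-1) + p(0) r + q(0) = 0, i.e. r^2 + (p(0) - 1) r + q(0) = 0, i.e. r^2 - 3 r + 2 = 0.
Discriminant: (-3)^2 - 4(2) = 1, so r = (3 ± 1)/2.
Solving: r_1 = 2, r_2 = 1.

indicial: r^2 - 3 r + 2 = 0; roots r_1 = 2, r_2 = 1


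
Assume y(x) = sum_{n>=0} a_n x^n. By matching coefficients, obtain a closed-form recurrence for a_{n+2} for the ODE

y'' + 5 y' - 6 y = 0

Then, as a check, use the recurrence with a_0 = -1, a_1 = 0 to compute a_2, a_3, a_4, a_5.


Substitute y = sum_n a_n x^n.
y''(x) has coefficient (n+2)(n+1) a_{n+2} at x^n;
5 y'(x) has coefficient 5 (n+1) a_{n+1} at x^n;
-6 y(x) has coefficient -6 a_n at x^n.
Matching x^n: (n+2)(n+1) a_{n+2} + 5 (n+1) a_{n+1} - 6 a_n = 0.
Thus a_{n+2} = [-5 (n+1) a_{n+1} + 6 a_n] / ((n+1)(n+2)).

Check with a_0 = -1, a_1 = 0 (apply the recurrence for n = 0, 1, 2, 3): a_0 = -1, a_1 = 0, a_2 = -3, a_3 = 5, a_4 = -31/4, a_5 = 37/4.

a_(n+2) = [-5 (n+1) a_(n+1) + 6 a_n] / ((n+1)(n+2)); check: a_0 = -1, a_1 = 0, a_2 = -3, a_3 = 5, a_4 = -31/4, a_5 = 37/4


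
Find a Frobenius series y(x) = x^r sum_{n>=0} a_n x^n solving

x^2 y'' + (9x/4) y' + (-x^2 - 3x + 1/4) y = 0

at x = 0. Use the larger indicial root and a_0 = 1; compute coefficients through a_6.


Write in Frobenius form y'' + (p(x)/x) y' + (q(x)/x^2) y = 0:
  p(x) = 9/4,  q(x) = -x^2 - 3x + 1/4.
Indicial equation: r(r-1) + (9/4) r + (1/4) = 0 -> roots r_1 = -1/4, r_2 = -1.
Take r = r_1 = -1/4. Let y(x) = x^r sum_{n>=0} a_n x^n with a_0 = 1.
Substitute y = x^r sum a_n x^n and match x^{r+n}. The recurrence is
  D(n) a_n - 3 a_{n-1} - 1 a_{n-2} = 0,  where D(n) = (r+n)(r+n-1) + (9/4)(r+n) + (1/4).
  a_n = [3 a_{n-1} + 1 a_{n-2}] / D(n).
Since the indicial polynomial factors as (r - r_1)(r - r_2), D(n) = (r_1 + n - r_1)(r_1 + n - r_2) = n(n + 3/4).
Evaluating step by step (a_0 = 1):
  n = 1: D(1) = 1(1 + 3/4) = 7/4; numerator = 3(1) = 3; a_1 = (3)/(7/4) = 12/7
  n = 2: D(2) = 2(2 + 3/4) = 11/2; numerator = 3(12/7) + 1(1) = 43/7; a_2 = (43/7)/(11/2) = 86/77
  n = 3: D(3) = 3(3 + 3/4) = 45/4; numerator = 3(86/77) + 1(12/7) = 390/77; a_3 = (390/77)/(45/4) = 104/231
  n = 4: D(4) = 4(4 + 3/4) = 19; numerator = 3(104/231) + 1(86/77) = 190/77; a_4 = (190/77)/(19) = 10/77
  n = 5: D(5) = 5(5 + 3/4) = 115/4; numerator = 3(10/77) + 1(104/231) = 194/231; a_5 = (194/231)/(115/4) = 776/26565
  n = 6: D(6) = 6(6 + 3/4) = 81/2; numerator = 3(776/26565) + 1(10/77) = 1926/8855; a_6 = (1926/8855)/(81/2) = 428/79695

r = -1/4; a_0 = 1; a_1 = 12/7; a_2 = 86/77; a_3 = 104/231; a_4 = 10/77; a_5 = 776/26565; a_6 = 428/79695


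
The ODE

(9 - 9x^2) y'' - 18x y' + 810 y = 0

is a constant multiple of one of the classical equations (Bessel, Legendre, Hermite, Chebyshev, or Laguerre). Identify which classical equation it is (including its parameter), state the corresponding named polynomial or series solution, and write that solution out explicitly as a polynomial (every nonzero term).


All three coefficients share the factor 9; dividing through by 9 gives  (1 - x^2) y'' - 2x y' + 90 y = 0.
This matches the Legendre equation (1 - x^2) y'' - 2x y' + n(n+1) y = 0 (note the -2x y' term) with n(n+1) = 90, so n = 9; the polynomial solution is P_9(x).
With y = sum_k a_k x^k, matching x^k gives (k+2)(k+1) a_{k+2} = [k(k+1) - n(n+1)] a_k = (k - 9)(k + 10) a_k. The right side vanishes at k = 9, so the series with the parity of 9 terminates at degree 9.
Standard normalization (P_n(1) = 1): leading coefficient (2n)!/(2^n (n!)^2) = 6402373705728000/(512*131681894400) = 12155/128, so a_9 = 12155/128. Work downward with a_k = (k+1)(k+2) a_{k+2} / ((k - 9)(k + 10)):
  a_7 = (8)(9)(12155/128) / ((7 - 9)(7 + 10)) = (109395/16)/(-34) = -6435/32
  a_5 = (6)(7)(-6435/32) / ((5 - 9)(5 + 10)) = (-135135/16)/(-60) = 9009/64
  a_3 = (4)(5)(9009/64) / ((3 - 9)(3 + 10)) = (45045/16)/(-78) = -1155/32
  a_1 = (2)(3)(-1155/32) / ((1 - 9)(1 + 10)) = (-3465/16)/(-88) = 315/128
Hence P_9(x) = 12155 x^9/128 - 6435 x^7/32 + 9009 x^5/64 - 1155 x^3/32 + 315 x/128.

P_9(x); series = 12155 x^9/128 - 6435 x^7/32 + 9009 x^5/64 - 1155 x^3/32 + 315 x/128


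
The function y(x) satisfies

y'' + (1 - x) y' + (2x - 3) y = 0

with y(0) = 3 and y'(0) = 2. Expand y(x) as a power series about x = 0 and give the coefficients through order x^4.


Ansatz: y(x) = sum_{n>=0} a_n x^n, so y'(x) = sum_{n>=1} n a_n x^(n-1) and y''(x) = sum_{n>=2} n(n-1) a_n x^(n-2).
Substitute into P(x) y'' + Q(x) y' + R(x) y = 0 with P(x) = 1, Q(x) = 1 - x, R(x) = 2x - 3, and match powers of x.
Initial conditions: a_0 = 3, a_1 = 2.
Setting the coefficient of each power of x to zero and solving order by order (substituting the coefficients already found):
  x^0: 2 a_2 + a_1 - 3 a_0 = 0  ->  2 a_2 = -a_1 + 3 a_0 = 7  ->  a_2 = 7/2
  x^1: 6 a_3 + 2 a_2 - 4 a_1 + 2 a_0 = 0  ->  6 a_3 = -2 a_2 + 4 a_1 - 2 a_0 = -5  ->  a_3 = -5/6
  x^2: 12 a_4 + 3 a_3 - 5 a_2 + 2 a_1 = 0  ->  12 a_4 = -3 a_3 + 5 a_2 - 2 a_1 = 16  ->  a_4 = 4/3
Truncated series: y(x) = 3 + 2 x + (7/2) x^2 - (5/6) x^3 + (4/3) x^4 + O(x^5).

a_0 = 3; a_1 = 2; a_2 = 7/2; a_3 = -5/6; a_4 = 4/3


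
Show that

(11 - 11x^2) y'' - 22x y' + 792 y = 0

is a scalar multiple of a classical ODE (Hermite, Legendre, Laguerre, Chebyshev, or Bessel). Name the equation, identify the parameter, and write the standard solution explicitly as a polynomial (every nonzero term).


All three coefficients share the factor 11; dividing through by 11 gives  (1 - x^2) y'' - 2x y' + 72 y = 0.
This matches the Legendre equation (1 - x^2) y'' - 2x y' + n(n+1) y = 0 (note the -2x y' term) with n(n+1) = 72, so n = 8; the polynomial solution is P_8(x).
With y = sum_k a_k x^k, matching x^k gives (k+2)(k+1) a_{k+2} = [k(k+1) - n(n+1)] a_k = (k - 8)(k + 9) a_k. The right side vanishes at k = 8, so the series with the parity of 8 terminates at degree 8.
Standard normalization (P_n(1) = 1): leading coefficient (2n)!/(2^n (n!)^2) = 20922789888000/(256*1625702400) = 6435/128, so a_8 = 6435/128. Work downward with a_k = (k+1)(k+2) a_{k+2} / ((k - 8)(k + 9)):
  a_6 = (7)(8)(6435/128) / ((6 - 8)(6 + 9)) = (45045/16)/(-30) = -3003/32
  a_4 = (5)(6)(-3003/32) / ((4 - 8)(4 + 9)) = (-45045/16)/(-52) = 3465/64
  a_2 = (3)(4)(3465/64) / ((2 - 8)(2 + 9)) = (10395/16)/(-66) = -315/32
  a_0 = (1)(2)(-315/32) / ((0 - 8)(0 + 9)) = (-315/16)/(-72) = 35/128
Hence P_8(x) = 6435 x^8/128 - 3003 x^6/32 + 3465 x^4/64 - 315 x^2/32 + 35/128.

P_8(x); series = 6435 x^8/128 - 3003 x^6/32 + 3465 x^4/64 - 315 x^2/32 + 35/128


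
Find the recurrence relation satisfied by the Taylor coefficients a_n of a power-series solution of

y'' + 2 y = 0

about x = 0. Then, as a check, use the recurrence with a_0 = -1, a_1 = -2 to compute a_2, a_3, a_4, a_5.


Substitute y = sum_n a_n x^n into y'' + (const) y = 0.
y''(x) = sum_{n>=0} (n+2)(n+1) a_{n+2} x^n.
The ODE becomes sum_n [(n+2)(n+1) a_{n+2} + 2 a_n] x^n = 0.
Setting each coefficient to zero gives the recurrence:
  (n+2)(n+1) a_{n+2} + 2 a_n = 0,
  a_{n+2} = -2 / ((n+1)(n+2)) a_n.

Check with a_0 = -1, a_1 = -2 (apply the recurrence for n = 0, 1, 2, 3): a_0 = -1, a_1 = -2, a_2 = 1, a_3 = 2/3, a_4 = -1/6, a_5 = -1/15.

a_{n+2} = -2/((n+1)(n+2)) * a_n; check: a_0 = -1, a_1 = -2, a_2 = 1, a_3 = 2/3, a_4 = -1/6, a_5 = -1/15


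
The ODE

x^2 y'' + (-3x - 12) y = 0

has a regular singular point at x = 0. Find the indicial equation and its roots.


Divide by x^2 to reach normal form y'' + P_1(x) y' + P_2(x) y = 0 with P_1(x) = 0 and P_2(x) = -3/x - 12/x^2.
x = 0 is a singular point because the y-coefficient -3/x - 12/x^2 has a pole at x = 0.
It is a regular singular point because x P_1(x) = p(x) = 0 and x^2 P_2(x) = q(x) = -3x - 12 are polynomials, hence analytic at x = 0.
p(0) = 0,  q(0) = -12.
Indicial equation: r(r-1) + p(0) r + q(0) = 0, i.e. r^2 + (p(0) - 1) r + q(0) = 0, i.e. r^2 - 1 r - 12 = 0.
Discriminant: (-1)^2 - 4(-12) = 49, so r = (1 ± 7)/2.
Solving: r_1 = 4, r_2 = -3.

indicial: r^2 - 1 r - 12 = 0; roots r_1 = 4, r_2 = -3


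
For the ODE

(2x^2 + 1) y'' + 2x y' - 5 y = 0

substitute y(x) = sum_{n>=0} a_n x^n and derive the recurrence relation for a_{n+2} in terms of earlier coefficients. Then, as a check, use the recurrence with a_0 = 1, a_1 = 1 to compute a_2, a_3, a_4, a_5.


Substitute y = sum_n a_n x^n.
(1 + 2 x^2) y'' contributes (n+2)(n+1) a_{n+2} + 2 n(n-1) a_n at x^n.
2 x y'(x) contributes 2 n a_n at x^n.
-5 y(x) contributes -5 a_n at x^n.
Matching x^n: (n+2)(n+1) a_{n+2} + (2 n(n-1) + 2 n - 5) a_n = 0.
Thus a_{n+2} = (-2 n(n-1) - 2 n + 5) / ((n+1)(n+2)) * a_n.

Check with a_0 = 1, a_1 = 1 (apply the recurrence for n = 0, 1, 2, 3): a_0 = 1, a_1 = 1, a_2 = 5/2, a_3 = 1/2, a_4 = -5/8, a_5 = -13/40.

a_(n+2) = (-2 n(n-1) - 2 n + 5) / ((n+1)(n+2)) * a_n; check: a_0 = 1, a_1 = 1, a_2 = 5/2, a_3 = 1/2, a_4 = -5/8, a_5 = -13/40


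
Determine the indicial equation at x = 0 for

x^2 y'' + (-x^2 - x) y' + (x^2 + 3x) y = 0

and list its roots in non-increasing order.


Divide by x^2 to reach normal form y'' + P_1(x) y' + P_2(x) y = 0 with P_1(x) = -1 - 1/x and P_2(x) = 1 + 3/x.
x = 0 is a singular point because the y'-coefficient -1 - 1/x has a pole at x = 0 and the y-coefficient 1 + 3/x has a pole at x = 0.
It is a regular singular point because x P_1(x) = p(x) = -x - 1 and x^2 P_2(x) = q(x) = x^2 + 3x are polynomials, hence analytic at x = 0.
p(0) = -1,  q(0) = 0.
Indicial equation: r(r-1) + p(0) r + q(0) = 0, i.e. r^2 + (p(0) - 1) r + q(0) = 0, i.e. r^2 - 2 r = 0.
Discriminant: (-2)^2 - 4(0) = 4, so r = (2 ± 2)/2.
Solving: r_1 = 2, r_2 = 0.

indicial: r^2 - 2 r = 0; roots r_1 = 2, r_2 = 0


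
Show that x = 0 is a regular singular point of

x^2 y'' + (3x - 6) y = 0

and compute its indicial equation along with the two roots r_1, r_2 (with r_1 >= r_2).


Divide by x^2 to reach normal form y'' + P_1(x) y' + P_2(x) y = 0 with P_1(x) = 0 and P_2(x) = 3/x - 6/x^2.
x = 0 is a singular point because the y-coefficient 3/x - 6/x^2 has a pole at x = 0.
It is a regular singular point because x P_1(x) = p(x) = 0 and x^2 P_2(x) = q(x) = 3x - 6 are polynomials, hence analytic at x = 0.
p(0) = 0,  q(0) = -6.
Indicial equation: r(r-1) + p(0) r + q(0) = 0, i.e. r^2 + (p(0) - 1) r + q(0) = 0, i.e. r^2 - 1 r - 6 = 0.
Discriminant: (-1)^2 - 4(-6) = 25, so r = (1 ± 5)/2.
Solving: r_1 = 3, r_2 = -2.

indicial: r^2 - 1 r - 6 = 0; roots r_1 = 3, r_2 = -2


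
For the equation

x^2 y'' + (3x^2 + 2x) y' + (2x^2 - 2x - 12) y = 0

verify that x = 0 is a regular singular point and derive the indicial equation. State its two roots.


Divide by x^2 to reach normal form y'' + P_1(x) y' + P_2(x) y = 0 with P_1(x) = 3 + 2/x and P_2(x) = 2 - 2/x - 12/x^2.
x = 0 is a singular point because the y'-coefficient 3 + 2/x has a pole at x = 0 and the y-coefficient 2 - 2/x - 12/x^2 has a pole at x = 0.
It is a regular singular point because x P_1(x) = p(x) = 3x + 2 and x^2 P_2(x) = q(x) = 2x^2 - 2x - 12 are polynomials, hence analytic at x = 0.
p(0) = 2,  q(0) = -12.
Indicial equation: r(r-1) + p(0) r + q(0) = 0, i.e. r^2 + (p(0) - 1) r + q(0) = 0, i.e. r^2 + 1 r - 12 = 0.
Discriminant: (1)^2 - 4(-12) = 49, so r = (-1 ± 7)/2.
Solving: r_1 = 3, r_2 = -4.

indicial: r^2 + 1 r - 12 = 0; roots r_1 = 3, r_2 = -4


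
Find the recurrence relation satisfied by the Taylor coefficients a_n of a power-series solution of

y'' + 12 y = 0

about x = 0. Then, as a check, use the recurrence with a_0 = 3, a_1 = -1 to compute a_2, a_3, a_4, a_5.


Substitute y = sum_n a_n x^n into y'' + (const) y = 0.
y''(x) = sum_{n>=0} (n+2)(n+1) a_{n+2} x^n.
The ODE becomes sum_n [(n+2)(n+1) a_{n+2} + 12 a_n] x^n = 0.
Setting each coefficient to zero gives the recurrence:
  (n+2)(n+1) a_{n+2} + 12 a_n = 0,
  a_{n+2} = -12 / ((n+1)(n+2)) a_n.

Check with a_0 = 3, a_1 = -1 (apply the recurrence for n = 0, 1, 2, 3): a_0 = 3, a_1 = -1, a_2 = -18, a_3 = 2, a_4 = 18, a_5 = -6/5.

a_{n+2} = -12/((n+1)(n+2)) * a_n; check: a_0 = 3, a_1 = -1, a_2 = -18, a_3 = 2, a_4 = 18, a_5 = -6/5


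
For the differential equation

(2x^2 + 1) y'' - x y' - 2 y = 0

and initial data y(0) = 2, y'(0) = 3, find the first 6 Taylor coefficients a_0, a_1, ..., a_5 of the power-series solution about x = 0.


Ansatz: y(x) = sum_{n>=0} a_n x^n, so y'(x) = sum_{n>=1} n a_n x^(n-1) and y''(x) = sum_{n>=2} n(n-1) a_n x^(n-2).
Substitute into P(x) y'' + Q(x) y' + R(x) y = 0 with P(x) = 2x^2 + 1, Q(x) = -x, R(x) = -2, and match powers of x.
Initial conditions: a_0 = 2, a_1 = 3.
Setting the coefficient of each power of x to zero and solving order by order (substituting the coefficients already found):
  x^0: 2 a_2 - 2 a_0 = 0  ->  2 a_2 = 2 a_0 = 4  ->  a_2 = 2
  x^1: 6 a_3 - 3 a_1 = 0  ->  6 a_3 = 3 a_1 = 9  ->  a_3 = 3/2
  x^2: 12 a_4 = 0  ->  a_4 = 0
  x^3: 20 a_5 + 7 a_3 = 0  ->  20 a_5 = -7 a_3 = -21/2  ->  a_5 = -21/40
Truncated series: y(x) = 2 + 3 x + 2 x^2 + (3/2) x^3 - (21/40) x^5 + O(x^6).

a_0 = 2; a_1 = 3; a_2 = 2; a_3 = 3/2; a_4 = 0; a_5 = -21/40


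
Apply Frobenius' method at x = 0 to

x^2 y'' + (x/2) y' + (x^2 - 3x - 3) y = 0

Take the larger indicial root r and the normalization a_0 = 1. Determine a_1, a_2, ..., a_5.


Write in Frobenius form y'' + (p(x)/x) y' + (q(x)/x^2) y = 0:
  p(x) = 1/2,  q(x) = x^2 - 3x - 3.
Indicial equation: r(r-1) + (1/2) r + (-3) = 0 -> roots r_1 = 2, r_2 = -3/2.
Take r = r_1 = 2. Let y(x) = x^r sum_{n>=0} a_n x^n with a_0 = 1.
Substitute y = x^r sum a_n x^n and match x^{r+n}. The recurrence is
  D(n) a_n - 3 a_{n-1} + 1 a_{n-2} = 0,  where D(n) = (r+n)(r+n-1) + (1/2)(r+n) + (-3).
  a_n = [3 a_{n-1} - 1 a_{n-2}] / D(n).
Since the indicial polynomial factors as (r - r_1)(r - r_2), D(n) = (r_1 + n - r_1)(r_1 + n - r_2) = n(n + 7/2).
Evaluating step by step (a_0 = 1):
  n = 1: D(1) = 1(1 + 7/2) = 9/2; numerator = 3(1) = 3; a_1 = (3)/(9/2) = 2/3
  n = 2: D(2) = 2(2 + 7/2) = 11; numerator = 3(2/3) - 1(1) = 1; a_2 = (1)/(11) = 1/11
  n = 3: D(3) = 3(3 + 7/2) = 39/2; numerator = 3(1/11) - 1(2/3) = -13/33; a_3 = (-13/33)/(39/2) = -2/99
  n = 4: D(4) = 4(4 + 7/2) = 30; numerator = 3(-2/99) - 1(1/11) = -5/33; a_4 = (-5/33)/(30) = -1/198
  n = 5: D(5) = 5(5 + 7/2) = 85/2; numerator = 3(-1/198) - 1(-2/99) = 1/198; a_5 = (1/198)/(85/2) = 1/8415

r = 2; a_0 = 1; a_1 = 2/3; a_2 = 1/11; a_3 = -2/99; a_4 = -1/198; a_5 = 1/8415


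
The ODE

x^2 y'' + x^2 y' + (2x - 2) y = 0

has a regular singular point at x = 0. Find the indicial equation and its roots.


Divide by x^2 to reach normal form y'' + P_1(x) y' + P_2(x) y = 0 with P_1(x) = 1 and P_2(x) = 2/x - 2/x^2.
x = 0 is a singular point because the y-coefficient 2/x - 2/x^2 has a pole at x = 0.
It is a regular singular point because x P_1(x) = p(x) = x and x^2 P_2(x) = q(x) = 2x - 2 are polynomials, hence analytic at x = 0.
p(0) = 0,  q(0) = -2.
Indicial equation: r(r-1) + p(0) r + q(0) = 0, i.e. r^2 + (p(0) - 1) r + q(0) = 0, i.e. r^2 - 1 r - 2 = 0.
Discriminant: (-1)^2 - 4(-2) = 9, so r = (1 ± 3)/2.
Solving: r_1 = 2, r_2 = -1.

indicial: r^2 - 1 r - 2 = 0; roots r_1 = 2, r_2 = -1


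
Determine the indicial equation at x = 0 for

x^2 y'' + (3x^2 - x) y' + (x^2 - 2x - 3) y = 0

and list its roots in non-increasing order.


Divide by x^2 to reach normal form y'' + P_1(x) y' + P_2(x) y = 0 with P_1(x) = 3 - 1/x and P_2(x) = 1 - 2/x - 3/x^2.
x = 0 is a singular point because the y'-coefficient 3 - 1/x has a pole at x = 0 and the y-coefficient 1 - 2/x - 3/x^2 has a pole at x = 0.
It is a regular singular point because x P_1(x) = p(x) = 3x - 1 and x^2 P_2(x) = q(x) = x^2 - 2x - 3 are polynomials, hence analytic at x = 0.
p(0) = -1,  q(0) = -3.
Indicial equation: r(r-1) + p(0) r + q(0) = 0, i.e. r^2 + (p(0) - 1) r + q(0) = 0, i.e. r^2 - 2 r - 3 = 0.
Discriminant: (-2)^2 - 4(-3) = 16, so r = (2 ± 4)/2.
Solving: r_1 = 3, r_2 = -1.

indicial: r^2 - 2 r - 3 = 0; roots r_1 = 3, r_2 = -1


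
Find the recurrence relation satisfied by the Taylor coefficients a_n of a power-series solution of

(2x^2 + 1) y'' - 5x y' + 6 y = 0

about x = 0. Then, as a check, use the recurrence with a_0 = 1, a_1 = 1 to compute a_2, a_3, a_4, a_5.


Substitute y = sum_n a_n x^n.
(1 + 2 x^2) y'' contributes (n+2)(n+1) a_{n+2} + 2 n(n-1) a_n at x^n.
-5 x y'(x) contributes -5 n a_n at x^n.
6 y(x) contributes 6 a_n at x^n.
Matching x^n: (n+2)(n+1) a_{n+2} + (2 n(n-1) - 5 n + 6) a_n = 0.
Thus a_{n+2} = (-2 n(n-1) + 5 n - 6) / ((n+1)(n+2)) * a_n.

Check with a_0 = 1, a_1 = 1 (apply the recurrence for n = 0, 1, 2, 3): a_0 = 1, a_1 = 1, a_2 = -3, a_3 = -1/6, a_4 = 0, a_5 = 1/40.

a_(n+2) = (-2 n(n-1) + 5 n - 6) / ((n+1)(n+2)) * a_n; check: a_0 = 1, a_1 = 1, a_2 = -3, a_3 = -1/6, a_4 = 0, a_5 = 1/40


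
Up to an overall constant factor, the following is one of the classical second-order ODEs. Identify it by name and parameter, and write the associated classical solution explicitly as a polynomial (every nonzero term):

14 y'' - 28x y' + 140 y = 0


All three coefficients share the factor 14; dividing through by 14 gives  y'' - 2x y' + 10 y = 0.
This matches the Hermite equation y'' - 2x y' + 2n y = 0 with 2n = 10, so n = 5; the polynomial solution is H_5(x).
With y = sum_k a_k x^k, matching x^k gives (k+2)(k+1) a_{k+2} = 2(k - n) a_k = 2(k - 5) a_k. The right side vanishes at k = 5, so the series with the parity of 5 terminates at degree 5.
Standard normalization: leading coefficient of H_n is 2^n, so a_5 = 2^5 = 32. Work downward with a_k = (k+1)(k+2) a_{k+2} / (2(k - n)):
  a_3 = (4)(5)(32) / (2(3 - 5)) = 640/(-4) = -160
  a_1 = (2)(3)(-160) / (2(1 - 5)) = -960/(-8) = 120
Hence H_5(x) = 32 x^5 - 160 x^3 + 120 x.

H_5(x); series = 32 x^5 - 160 x^3 + 120 x


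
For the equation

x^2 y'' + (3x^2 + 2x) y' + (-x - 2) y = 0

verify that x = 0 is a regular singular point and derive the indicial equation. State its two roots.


Divide by x^2 to reach normal form y'' + P_1(x) y' + P_2(x) y = 0 with P_1(x) = 3 + 2/x and P_2(x) = -1/x - 2/x^2.
x = 0 is a singular point because the y'-coefficient 3 + 2/x has a pole at x = 0 and the y-coefficient -1/x - 2/x^2 has a pole at x = 0.
It is a regular singular point because x P_1(x) = p(x) = 3x + 2 and x^2 P_2(x) = q(x) = -x - 2 are polynomials, hence analytic at x = 0.
p(0) = 2,  q(0) = -2.
Indicial equation: r(r-1) + p(0) r + q(0) = 0, i.e. r^2 + (p(0) - 1) r + q(0) = 0, i.e. r^2 + 1 r - 2 = 0.
Discriminant: (1)^2 - 4(-2) = 9, so r = (-1 ± 3)/2.
Solving: r_1 = 1, r_2 = -2.

indicial: r^2 + 1 r - 2 = 0; roots r_1 = 1, r_2 = -2


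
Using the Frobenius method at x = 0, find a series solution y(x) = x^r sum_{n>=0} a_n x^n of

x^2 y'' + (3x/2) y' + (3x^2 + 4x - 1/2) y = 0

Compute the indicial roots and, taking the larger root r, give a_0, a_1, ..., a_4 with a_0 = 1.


Write in Frobenius form y'' + (p(x)/x) y' + (q(x)/x^2) y = 0:
  p(x) = 3/2,  q(x) = 3x^2 + 4x - 1/2.
Indicial equation: r(r-1) + (3/2) r + (-1/2) = 0 -> roots r_1 = 1/2, r_2 = -1.
Take r = r_1 = 1/2. Let y(x) = x^r sum_{n>=0} a_n x^n with a_0 = 1.
Substitute y = x^r sum a_n x^n and match x^{r+n}. The recurrence is
  D(n) a_n + 4 a_{n-1} + 3 a_{n-2} = 0,  where D(n) = (r+n)(r+n-1) + (3/2)(r+n) + (-1/2).
  a_n = [-4 a_{n-1} - 3 a_{n-2}] / D(n).
Since the indicial polynomial factors as (r - r_1)(r - r_2), D(n) = (r_1 + n - r_1)(r_1 + n - r_2) = n(n + 3/2).
Evaluating step by step (a_0 = 1):
  n = 1: D(1) = 1(1 + 3/2) = 5/2; numerator = -4(1) = -4; a_1 = (-4)/(5/2) = -8/5
  n = 2: D(2) = 2(2 + 3/2) = 7; numerator = -4(-8/5) - 3(1) = 17/5; a_2 = (17/5)/(7) = 17/35
  n = 3: D(3) = 3(3 + 3/2) = 27/2; numerator = -4(17/35) - 3(-8/5) = 20/7; a_3 = (20/7)/(27/2) = 40/189
  n = 4: D(4) = 4(4 + 3/2) = 22; numerator = -4(40/189) - 3(17/35) = -311/135; a_4 = (-311/135)/(22) = -311/2970

r = 1/2; a_0 = 1; a_1 = -8/5; a_2 = 17/35; a_3 = 40/189; a_4 = -311/2970


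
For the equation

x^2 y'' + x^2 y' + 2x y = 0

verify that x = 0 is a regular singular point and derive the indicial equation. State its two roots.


Divide by x^2 to reach normal form y'' + P_1(x) y' + P_2(x) y = 0 with P_1(x) = 1 and P_2(x) = 2/x.
x = 0 is a singular point because the y-coefficient 2/x has a pole at x = 0.
It is a regular singular point because x P_1(x) = p(x) = x and x^2 P_2(x) = q(x) = 2x are polynomials, hence analytic at x = 0.
p(0) = 0,  q(0) = 0.
Indicial equation: r(r-1) + p(0) r + q(0) = 0, i.e. r^2 + (p(0) - 1) r + q(0) = 0, i.e. r^2 - 1 r = 0.
Discriminant: (-1)^2 - 4(0) = 1, so r = (1 ± 1)/2.
Solving: r_1 = 1, r_2 = 0.

indicial: r^2 - 1 r = 0; roots r_1 = 1, r_2 = 0


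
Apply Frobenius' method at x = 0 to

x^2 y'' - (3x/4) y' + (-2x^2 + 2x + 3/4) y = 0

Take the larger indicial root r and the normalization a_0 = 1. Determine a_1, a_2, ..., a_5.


Write in Frobenius form y'' + (p(x)/x) y' + (q(x)/x^2) y = 0:
  p(x) = -3/4,  q(x) = -2x^2 + 2x + 3/4.
Indicial equation: r(r-1) + (-3/4) r + (3/4) = 0 -> roots r_1 = 1, r_2 = 3/4.
Take r = r_1 = 1. Let y(x) = x^r sum_{n>=0} a_n x^n with a_0 = 1.
Substitute y = x^r sum a_n x^n and match x^{r+n}. The recurrence is
  D(n) a_n + 2 a_{n-1} - 2 a_{n-2} = 0,  where D(n) = (r+n)(r+n-1) + (-3/4)(r+n) + (3/4).
  a_n = [-2 a_{n-1} + 2 a_{n-2}] / D(n).
Since the indicial polynomial factors as (r - r_1)(r - r_2), D(n) = (r_1 + n - r_1)(r_1 + n - r_2) = n(n + 1/4).
Evaluating step by step (a_0 = 1):
  n = 1: D(1) = 1(1 + 1/4) = 5/4; numerator = -2(1) = -2; a_1 = (-2)/(5/4) = -8/5
  n = 2: D(2) = 2(2 + 1/4) = 9/2; numerator = -2(-8/5) + 2(1) = 26/5; a_2 = (26/5)/(9/2) = 52/45
  n = 3: D(3) = 3(3 + 1/4) = 39/4; numerator = -2(52/45) + 2(-8/5) = -248/45; a_3 = (-248/45)/(39/4) = -992/1755
  n = 4: D(4) = 4(4 + 1/4) = 17; numerator = -2(-992/1755) + 2(52/45) = 1208/351; a_4 = (1208/351)/(17) = 1208/5967
  n = 5: D(5) = 5(5 + 1/4) = 105/4; numerator = -2(1208/5967) + 2(-992/1755) = -45808/29835; a_5 = (-45808/29835)/(105/4) = -26176/447525

r = 1; a_0 = 1; a_1 = -8/5; a_2 = 52/45; a_3 = -992/1755; a_4 = 1208/5967; a_5 = -26176/447525


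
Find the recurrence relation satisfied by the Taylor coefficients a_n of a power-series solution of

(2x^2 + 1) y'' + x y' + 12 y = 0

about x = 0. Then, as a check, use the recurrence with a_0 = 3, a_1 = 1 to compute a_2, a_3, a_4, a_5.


Substitute y = sum_n a_n x^n.
(1 + 2 x^2) y'' contributes (n+2)(n+1) a_{n+2} + 2 n(n-1) a_n at x^n.
x y'(x) contributes n a_n at x^n.
12 y(x) contributes 12 a_n at x^n.
Matching x^n: (n+2)(n+1) a_{n+2} + (2 n(n-1) + n + 12) a_n = 0.
Thus a_{n+2} = (-2 n(n-1) - n - 12) / ((n+1)(n+2)) * a_n.

Check with a_0 = 3, a_1 = 1 (apply the recurrence for n = 0, 1, 2, 3): a_0 = 3, a_1 = 1, a_2 = -18, a_3 = -13/6, a_4 = 27, a_5 = 117/40.

a_(n+2) = (-2 n(n-1) - n - 12) / ((n+1)(n+2)) * a_n; check: a_0 = 3, a_1 = 1, a_2 = -18, a_3 = -13/6, a_4 = 27, a_5 = 117/40


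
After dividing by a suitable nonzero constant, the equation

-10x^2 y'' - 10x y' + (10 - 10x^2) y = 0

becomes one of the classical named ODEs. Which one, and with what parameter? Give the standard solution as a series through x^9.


All three coefficients share the factor -10; dividing through by -10 gives  x^2 y'' + x y' + (x^2 - 1) y = 0.
This matches the Bessel equation x^2 y'' + x y' + (x^2 - nu^2) y = 0 with nu^2 = 1, so nu = 1; the solution bounded at x = 0 is J_1(x).
Frobenius at x = 0: indicial roots ±nu; for r = nu the recurrence k(k + 2nu) c_k = -c_{k-2} gives the standard series J_nu(x) = sum_{k>=0} (-1)^k / (k! (k+nu)!) (x/2)^(2k+nu). Evaluate the first 5 terms:
  k = 0: (-1)^0 / (0! * 1! * 2^1) x^1 = 1/(1*1*2) x^1 = (1/2) x^1
  k = 1: (-1)^1 / (1! * 2! * 2^3) x^3 = -1/(1*2*8) x^3 = (-1/16) x^3
  k = 2: (-1)^2 / (2! * 3! * 2^5) x^5 = 1/(2*6*32) x^5 = (1/384) x^5
  k = 3: (-1)^3 / (3! * 4! * 2^7) x^7 = -1/(6*24*128) x^7 = (-1/18432) x^7
  k = 4: (-1)^4 / (4! * 5! * 2^9) x^9 = 1/(24*120*512) x^9 = (1/1474560) x^9
Hence J_1(x) = x^9/1474560 - x^7/18432 + x^5/384 - x^3/16 + x/2 + ....

J_1(x); series = x^9/1474560 - x^7/18432 + x^5/384 - x^3/16 + x/2
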